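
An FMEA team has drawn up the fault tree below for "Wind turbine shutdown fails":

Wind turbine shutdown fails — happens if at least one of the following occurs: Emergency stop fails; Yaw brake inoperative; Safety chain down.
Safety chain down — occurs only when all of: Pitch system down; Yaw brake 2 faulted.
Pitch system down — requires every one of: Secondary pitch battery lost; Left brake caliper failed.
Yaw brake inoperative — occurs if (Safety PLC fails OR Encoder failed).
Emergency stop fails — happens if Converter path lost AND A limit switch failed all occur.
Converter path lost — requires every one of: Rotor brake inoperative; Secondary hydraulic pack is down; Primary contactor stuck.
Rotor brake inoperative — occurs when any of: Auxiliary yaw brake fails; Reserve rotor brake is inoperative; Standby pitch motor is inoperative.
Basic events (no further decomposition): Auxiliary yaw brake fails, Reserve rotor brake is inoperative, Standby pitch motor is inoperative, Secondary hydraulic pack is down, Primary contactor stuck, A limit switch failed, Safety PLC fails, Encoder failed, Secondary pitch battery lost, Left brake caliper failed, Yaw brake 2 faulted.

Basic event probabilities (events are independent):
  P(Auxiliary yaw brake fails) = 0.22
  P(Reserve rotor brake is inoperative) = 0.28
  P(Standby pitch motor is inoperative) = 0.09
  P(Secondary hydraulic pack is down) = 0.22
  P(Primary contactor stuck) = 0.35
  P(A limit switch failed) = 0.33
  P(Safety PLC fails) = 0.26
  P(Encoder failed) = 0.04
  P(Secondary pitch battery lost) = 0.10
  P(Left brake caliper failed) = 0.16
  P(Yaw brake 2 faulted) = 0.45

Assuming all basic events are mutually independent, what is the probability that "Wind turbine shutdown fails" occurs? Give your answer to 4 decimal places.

0.3035

P(Rotor brake inoperative) [OR] = 1 − (1−0.22) × (1−0.28) × (1−0.09) = 0.488944
P(Converter path lost) [AND] = 0.488944 × 0.22 × 0.35 = 0.037649
P(Emergency stop fails) [AND] = 0.037649 × 0.33 = 0.012424
P(Yaw brake inoperative) [OR] = 1 − (1−0.26) × (1−0.04) = 0.289600
P(Pitch system down) [AND] = 0.10 × 0.16 = 0.016000
P(Safety chain down) [AND] = 0.016000 × 0.45 = 0.007200
P(Wind turbine shutdown fails) [OR] = 1 − (1−0.012424) × (1−0.289600) × (1−0.007200) = 0.303477
Rounded to 4 decimal places: P(Wind turbine shutdown fails) ≈ 0.3035.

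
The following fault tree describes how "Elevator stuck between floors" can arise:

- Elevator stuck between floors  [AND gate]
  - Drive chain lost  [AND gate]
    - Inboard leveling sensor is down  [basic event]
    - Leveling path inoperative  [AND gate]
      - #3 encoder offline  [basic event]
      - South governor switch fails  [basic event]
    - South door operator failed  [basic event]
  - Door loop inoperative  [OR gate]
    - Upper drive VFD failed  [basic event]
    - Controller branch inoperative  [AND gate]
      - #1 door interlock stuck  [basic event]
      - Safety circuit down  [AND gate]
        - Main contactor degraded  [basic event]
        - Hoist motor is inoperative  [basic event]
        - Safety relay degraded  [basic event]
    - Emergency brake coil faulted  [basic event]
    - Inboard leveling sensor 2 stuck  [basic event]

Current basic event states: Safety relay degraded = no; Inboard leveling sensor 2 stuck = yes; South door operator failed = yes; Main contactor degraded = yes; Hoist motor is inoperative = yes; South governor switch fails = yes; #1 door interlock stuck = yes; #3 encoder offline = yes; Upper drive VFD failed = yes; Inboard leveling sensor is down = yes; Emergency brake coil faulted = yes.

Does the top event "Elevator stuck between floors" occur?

Leveling path inoperative [AND]: #3 encoder offline=occurs, South governor switch fails=occurs → all inputs occur → occurs.
Drive chain lost [AND]: Inboard leveling sensor is down=occurs, Leveling path inoperative=occurs, South door operator failed=occurs → all inputs occur → occurs.
Safety circuit down [AND]: Main contactor degraded=occurs, Hoist motor is inoperative=occurs, Safety relay degraded=not → not all inputs occur → does not occur.
Controller branch inoperative [AND]: #1 door interlock stuck=occurs, Safety circuit down=not → not all inputs occur → does not occur.
Door loop inoperative [OR]: Upper drive VFD failed=occurs, Controller branch inoperative=not, Emergency brake coil faulted=occurs, Inboard leveling sensor 2 stuck=occurs → at least one input occurs → occurs.
Elevator stuck between floors [AND]: Drive chain lost=occurs, Door loop inoperative=occurs → all inputs occur → occurs.

Yes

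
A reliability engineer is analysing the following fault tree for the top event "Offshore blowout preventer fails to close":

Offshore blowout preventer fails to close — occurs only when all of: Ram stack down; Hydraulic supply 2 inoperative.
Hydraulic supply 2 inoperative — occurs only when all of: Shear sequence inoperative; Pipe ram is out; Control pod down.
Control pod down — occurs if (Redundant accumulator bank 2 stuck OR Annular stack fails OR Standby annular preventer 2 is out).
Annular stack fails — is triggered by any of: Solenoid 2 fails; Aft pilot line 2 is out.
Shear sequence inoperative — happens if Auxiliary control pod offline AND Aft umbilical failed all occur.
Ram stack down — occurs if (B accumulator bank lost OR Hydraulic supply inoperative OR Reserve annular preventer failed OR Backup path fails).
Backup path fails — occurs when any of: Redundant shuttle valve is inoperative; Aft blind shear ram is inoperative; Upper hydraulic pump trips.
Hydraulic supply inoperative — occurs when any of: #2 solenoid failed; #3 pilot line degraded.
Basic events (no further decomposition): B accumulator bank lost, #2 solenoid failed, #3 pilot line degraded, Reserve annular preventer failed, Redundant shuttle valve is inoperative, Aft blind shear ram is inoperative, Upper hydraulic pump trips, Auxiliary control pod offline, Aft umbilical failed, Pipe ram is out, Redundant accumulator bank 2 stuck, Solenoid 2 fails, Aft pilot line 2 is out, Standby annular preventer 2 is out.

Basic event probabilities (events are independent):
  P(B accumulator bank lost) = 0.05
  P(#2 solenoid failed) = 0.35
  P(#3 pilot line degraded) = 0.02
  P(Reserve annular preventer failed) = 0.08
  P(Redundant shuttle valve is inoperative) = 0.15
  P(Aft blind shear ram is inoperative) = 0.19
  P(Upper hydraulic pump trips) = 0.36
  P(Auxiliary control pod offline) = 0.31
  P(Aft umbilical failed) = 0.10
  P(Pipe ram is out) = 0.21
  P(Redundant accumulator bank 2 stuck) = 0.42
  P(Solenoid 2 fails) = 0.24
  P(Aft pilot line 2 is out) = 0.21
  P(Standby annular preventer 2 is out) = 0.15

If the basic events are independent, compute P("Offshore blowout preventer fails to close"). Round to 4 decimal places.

P(Hydraulic supply inoperative) [OR] = 1 − (1−0.35) × (1−0.02) = 0.363000
P(Backup path fails) [OR] = 1 − (1−0.15) × (1−0.19) × (1−0.36) = 0.559360
P(Ram stack down) [OR] = 1 − (1−0.05) × (1−0.363000) × (1−0.08) × (1−0.559360) = 0.754679
P(Shear sequence inoperative) [AND] = 0.31 × 0.10 = 0.031000
P(Annular stack fails) [OR] = 1 − (1−0.24) × (1−0.21) = 0.399600
P(Control pod down) [OR] = 1 − (1−0.42) × (1−0.399600) × (1−0.15) = 0.704003
P(Hydraulic supply 2 inoperative) [AND] = 0.031000 × 0.21 × 0.704003 = 0.004583
P(Offshore blowout preventer fails to close) [AND] = 0.754679 × 0.004583 = 0.003459
Rounded to 4 decimal places: P(Offshore blowout preventer fails to close) ≈ 0.0035.

0.0035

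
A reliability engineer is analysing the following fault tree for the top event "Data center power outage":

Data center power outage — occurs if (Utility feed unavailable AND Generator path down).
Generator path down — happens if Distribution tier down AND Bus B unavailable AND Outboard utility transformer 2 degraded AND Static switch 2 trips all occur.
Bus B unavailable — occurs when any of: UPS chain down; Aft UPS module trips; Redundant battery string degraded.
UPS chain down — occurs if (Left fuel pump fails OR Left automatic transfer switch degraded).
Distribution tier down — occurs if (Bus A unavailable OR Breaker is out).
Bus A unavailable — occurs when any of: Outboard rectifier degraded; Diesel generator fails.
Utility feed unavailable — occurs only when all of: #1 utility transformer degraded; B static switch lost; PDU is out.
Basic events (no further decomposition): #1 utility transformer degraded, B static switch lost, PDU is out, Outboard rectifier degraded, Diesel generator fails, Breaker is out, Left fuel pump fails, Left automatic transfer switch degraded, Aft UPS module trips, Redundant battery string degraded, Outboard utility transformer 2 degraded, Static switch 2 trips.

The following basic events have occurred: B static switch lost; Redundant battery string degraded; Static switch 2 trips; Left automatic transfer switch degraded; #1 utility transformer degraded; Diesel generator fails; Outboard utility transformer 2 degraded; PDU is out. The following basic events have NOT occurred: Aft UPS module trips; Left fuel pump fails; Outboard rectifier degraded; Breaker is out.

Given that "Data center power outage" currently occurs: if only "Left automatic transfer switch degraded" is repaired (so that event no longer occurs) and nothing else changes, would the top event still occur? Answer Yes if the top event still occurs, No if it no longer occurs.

Yes

Counterfactual: set "Left automatic transfer switch degraded" to not occurred.
Utility feed unavailable [AND]: #1 utility transformer degraded=occurs, B static switch lost=occurs, PDU is out=occurs → all inputs occur → occurs.
Bus A unavailable [OR]: Outboard rectifier degraded=not, Diesel generator fails=occurs → at least one input occurs → occurs.
Distribution tier down [OR]: Bus A unavailable=occurs, Breaker is out=not → at least one input occurs → occurs.
UPS chain down [OR]: Left fuel pump fails=not, Left automatic transfer switch degraded=not → no input occurs → does not occur.
Bus B unavailable [OR]: UPS chain down=not, Aft UPS module trips=not, Redundant battery string degraded=occurs → at least one input occurs → occurs.
Generator path down [AND]: Distribution tier down=occurs, Bus B unavailable=occurs, Outboard utility transformer 2 degraded=occurs, Static switch 2 trips=occurs → all inputs occur → occurs.
Data center power outage [AND]: Utility feed unavailable=occurs, Generator path down=occurs → all inputs occur → occurs.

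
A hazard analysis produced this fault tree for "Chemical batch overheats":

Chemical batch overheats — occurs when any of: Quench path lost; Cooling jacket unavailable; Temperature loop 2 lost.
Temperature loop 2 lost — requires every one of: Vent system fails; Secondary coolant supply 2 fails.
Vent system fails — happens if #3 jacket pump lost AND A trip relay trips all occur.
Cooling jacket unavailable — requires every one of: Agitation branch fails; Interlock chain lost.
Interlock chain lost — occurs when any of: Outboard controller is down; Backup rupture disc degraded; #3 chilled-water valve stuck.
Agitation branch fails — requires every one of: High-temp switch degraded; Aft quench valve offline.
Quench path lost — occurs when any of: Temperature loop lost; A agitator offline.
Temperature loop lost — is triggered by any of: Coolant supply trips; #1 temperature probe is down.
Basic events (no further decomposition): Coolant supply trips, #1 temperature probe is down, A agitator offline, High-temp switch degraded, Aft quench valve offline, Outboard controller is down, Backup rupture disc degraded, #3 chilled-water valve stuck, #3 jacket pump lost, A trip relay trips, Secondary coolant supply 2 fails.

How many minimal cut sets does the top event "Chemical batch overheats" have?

Temperature loop lost [OR]: union of children's cut sets → 2 cut set(s).
Quench path lost [OR]: union of children's cut sets → 3 cut set(s).
Agitation branch fails [AND]: one cut set from each child combined → 1 × 1 = 1 cut set(s).
Interlock chain lost [OR]: union of children's cut sets → 3 cut set(s).
Cooling jacket unavailable [AND]: one cut set from each child combined → 1 × 3 = 3 cut set(s).
Vent system fails [AND]: one cut set from each child combined → 1 × 1 = 1 cut set(s).
Temperature loop 2 lost [AND]: one cut set from each child combined → 1 × 1 = 1 cut set(s).
Chemical batch overheats [OR]: union of children's cut sets → 7 cut set(s).
Minimal cut sets: {Coolant supply trips}; {#1 temperature probe is down}; {A agitator offline}; {Aft quench valve offline, High-temp switch degraded, Outboard controller is down}; {Aft quench valve offline, Backup rupture disc degraded, High-temp switch degraded}; {#3 chilled-water valve stuck, Aft quench valve offline, High-temp switch degraded}; {#3 jacket pump lost, A trip relay trips, Secondary coolant supply 2 fails}.

7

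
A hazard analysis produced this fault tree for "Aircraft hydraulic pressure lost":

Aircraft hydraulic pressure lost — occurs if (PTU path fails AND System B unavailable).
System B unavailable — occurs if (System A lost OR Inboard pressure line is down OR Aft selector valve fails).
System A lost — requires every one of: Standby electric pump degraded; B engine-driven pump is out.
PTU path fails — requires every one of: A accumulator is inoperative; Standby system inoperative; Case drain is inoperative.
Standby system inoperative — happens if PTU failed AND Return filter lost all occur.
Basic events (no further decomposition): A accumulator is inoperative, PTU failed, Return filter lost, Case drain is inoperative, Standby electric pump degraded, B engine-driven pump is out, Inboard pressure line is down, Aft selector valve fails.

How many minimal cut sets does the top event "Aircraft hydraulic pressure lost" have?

3

Standby system inoperative [AND]: one cut set from each child combined → 1 × 1 = 1 cut set(s).
PTU path fails [AND]: one cut set from each child combined → 1 × 1 × 1 = 1 cut set(s).
System A lost [AND]: one cut set from each child combined → 1 × 1 = 1 cut set(s).
System B unavailable [OR]: union of children's cut sets → 3 cut set(s).
Aircraft hydraulic pressure lost [AND]: one cut set from each child combined → 1 × 3 = 3 cut set(s).
Minimal cut sets: {A accumulator is inoperative, B engine-driven pump is out, Case drain is inoperative, PTU failed, Return filter lost, Standby electric pump degraded}; {A accumulator is inoperative, Case drain is inoperative, Inboard pressure line is down, PTU failed, Return filter lost}; {A accumulator is inoperative, Aft selector valve fails, Case drain is inoperative, PTU failed, Return filter lost}.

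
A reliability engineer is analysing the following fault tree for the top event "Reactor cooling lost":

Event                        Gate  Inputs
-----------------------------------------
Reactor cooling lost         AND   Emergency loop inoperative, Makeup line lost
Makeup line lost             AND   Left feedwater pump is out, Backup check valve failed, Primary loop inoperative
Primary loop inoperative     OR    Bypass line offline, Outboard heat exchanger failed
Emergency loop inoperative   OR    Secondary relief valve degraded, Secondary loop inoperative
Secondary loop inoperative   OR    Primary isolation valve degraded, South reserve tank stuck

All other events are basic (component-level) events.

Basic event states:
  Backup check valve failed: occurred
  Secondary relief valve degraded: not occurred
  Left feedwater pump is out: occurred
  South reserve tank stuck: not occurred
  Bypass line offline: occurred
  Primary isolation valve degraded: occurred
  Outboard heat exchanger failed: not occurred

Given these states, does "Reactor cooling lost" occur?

Yes

Secondary loop inoperative [OR]: Primary isolation valve degraded=occurs, South reserve tank stuck=not → at least one input occurs → occurs.
Emergency loop inoperative [OR]: Secondary relief valve degraded=not, Secondary loop inoperative=occurs → at least one input occurs → occurs.
Primary loop inoperative [OR]: Bypass line offline=occurs, Outboard heat exchanger failed=not → at least one input occurs → occurs.
Makeup line lost [AND]: Left feedwater pump is out=occurs, Backup check valve failed=occurs, Primary loop inoperative=occurs → all inputs occur → occurs.
Reactor cooling lost [AND]: Emergency loop inoperative=occurs, Makeup line lost=occurs → all inputs occur → occurs.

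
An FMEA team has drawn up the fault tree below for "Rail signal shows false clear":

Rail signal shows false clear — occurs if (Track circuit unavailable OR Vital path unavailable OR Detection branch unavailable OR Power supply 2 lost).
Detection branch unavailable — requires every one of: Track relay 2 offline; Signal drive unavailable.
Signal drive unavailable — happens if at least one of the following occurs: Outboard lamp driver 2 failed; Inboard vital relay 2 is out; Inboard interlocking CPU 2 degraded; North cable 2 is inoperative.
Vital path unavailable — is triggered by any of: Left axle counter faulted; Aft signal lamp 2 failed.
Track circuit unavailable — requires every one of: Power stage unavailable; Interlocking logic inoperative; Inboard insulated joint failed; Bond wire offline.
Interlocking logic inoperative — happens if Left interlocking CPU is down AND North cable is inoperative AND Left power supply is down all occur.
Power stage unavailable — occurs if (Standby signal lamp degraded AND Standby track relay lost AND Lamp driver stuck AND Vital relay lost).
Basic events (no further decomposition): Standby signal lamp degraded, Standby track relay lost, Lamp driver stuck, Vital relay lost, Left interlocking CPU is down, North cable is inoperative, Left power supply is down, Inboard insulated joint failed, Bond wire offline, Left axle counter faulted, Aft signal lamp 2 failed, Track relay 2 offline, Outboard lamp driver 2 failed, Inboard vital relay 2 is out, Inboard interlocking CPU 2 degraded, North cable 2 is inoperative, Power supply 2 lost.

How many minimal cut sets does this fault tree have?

Power stage unavailable [AND]: one cut set from each child combined → 1 × 1 × 1 × 1 = 1 cut set(s).
Interlocking logic inoperative [AND]: one cut set from each child combined → 1 × 1 × 1 = 1 cut set(s).
Track circuit unavailable [AND]: one cut set from each child combined → 1 × 1 × 1 × 1 = 1 cut set(s).
Vital path unavailable [OR]: union of children's cut sets → 2 cut set(s).
Signal drive unavailable [OR]: union of children's cut sets → 4 cut set(s).
Detection branch unavailable [AND]: one cut set from each child combined → 1 × 4 = 4 cut set(s).
Rail signal shows false clear [OR]: union of children's cut sets → 8 cut set(s).
Minimal cut sets: {Bond wire offline, Inboard insulated joint failed, Lamp driver stuck, Left interlocking CPU is down, Left power supply is down, North cable is inoperative, Standby signal lamp degraded, Standby track relay lost, Vital relay lost}; {Left axle counter faulted}; {Aft signal lamp 2 failed}; {Outboard lamp driver 2 failed, Track relay 2 offline}; {Inboard vital relay 2 is out, Track relay 2 offline}; {Inboard interlocking CPU 2 degraded, Track relay 2 offline}; {North cable 2 is inoperative, Track relay 2 offline}; {Power supply 2 lost}.

8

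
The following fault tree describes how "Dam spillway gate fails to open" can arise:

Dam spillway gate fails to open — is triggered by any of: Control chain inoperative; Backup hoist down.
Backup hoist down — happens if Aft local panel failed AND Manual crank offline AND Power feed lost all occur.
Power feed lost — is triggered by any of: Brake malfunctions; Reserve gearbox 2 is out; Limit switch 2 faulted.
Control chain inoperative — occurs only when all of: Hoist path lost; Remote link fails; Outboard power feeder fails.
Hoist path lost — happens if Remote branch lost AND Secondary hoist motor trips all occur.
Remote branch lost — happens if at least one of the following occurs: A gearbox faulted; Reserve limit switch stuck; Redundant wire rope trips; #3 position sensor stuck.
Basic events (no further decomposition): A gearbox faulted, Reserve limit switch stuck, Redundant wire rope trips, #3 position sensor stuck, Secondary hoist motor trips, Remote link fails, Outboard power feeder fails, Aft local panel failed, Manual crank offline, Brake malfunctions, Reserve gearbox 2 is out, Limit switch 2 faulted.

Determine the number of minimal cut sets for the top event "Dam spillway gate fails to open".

7

Remote branch lost [OR]: union of children's cut sets → 4 cut set(s).
Hoist path lost [AND]: one cut set from each child combined → 4 × 1 = 4 cut set(s).
Control chain inoperative [AND]: one cut set from each child combined → 4 × 1 × 1 = 4 cut set(s).
Power feed lost [OR]: union of children's cut sets → 3 cut set(s).
Backup hoist down [AND]: one cut set from each child combined → 1 × 1 × 3 = 3 cut set(s).
Dam spillway gate fails to open [OR]: union of children's cut sets → 7 cut set(s).
Minimal cut sets: {A gearbox faulted, Outboard power feeder fails, Remote link fails, Secondary hoist motor trips}; {Outboard power feeder fails, Remote link fails, Reserve limit switch stuck, Secondary hoist motor trips}; {Outboard power feeder fails, Redundant wire rope trips, Remote link fails, Secondary hoist motor trips}; {#3 position sensor stuck, Outboard power feeder fails, Remote link fails, Secondary hoist motor trips}; {Aft local panel failed, Brake malfunctions, Manual crank offline}; {Aft local panel failed, Manual crank offline, Reserve gearbox 2 is out}; {Aft local panel failed, Limit switch 2 faulted, Manual crank offline}.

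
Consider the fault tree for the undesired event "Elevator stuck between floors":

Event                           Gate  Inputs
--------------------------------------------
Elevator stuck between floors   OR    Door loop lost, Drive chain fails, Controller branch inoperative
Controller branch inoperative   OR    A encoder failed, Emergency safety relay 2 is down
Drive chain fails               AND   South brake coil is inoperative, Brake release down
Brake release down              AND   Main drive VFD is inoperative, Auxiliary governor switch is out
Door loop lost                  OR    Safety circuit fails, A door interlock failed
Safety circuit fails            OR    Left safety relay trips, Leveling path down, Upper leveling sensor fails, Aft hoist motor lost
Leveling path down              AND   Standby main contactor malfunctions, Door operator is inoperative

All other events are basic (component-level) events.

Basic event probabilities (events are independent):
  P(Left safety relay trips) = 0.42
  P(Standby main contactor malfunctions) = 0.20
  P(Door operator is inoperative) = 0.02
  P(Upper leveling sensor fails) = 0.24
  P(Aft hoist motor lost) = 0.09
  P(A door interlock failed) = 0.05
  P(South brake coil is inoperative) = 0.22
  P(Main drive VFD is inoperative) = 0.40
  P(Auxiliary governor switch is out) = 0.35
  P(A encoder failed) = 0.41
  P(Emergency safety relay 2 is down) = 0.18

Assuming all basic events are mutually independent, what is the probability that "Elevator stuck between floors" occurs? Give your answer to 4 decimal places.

0.8220

P(Leveling path down) [AND] = 0.20 × 0.02 = 0.004000
P(Safety circuit fails) [OR] = 1 − (1−0.42) × (1−0.004000) × (1−0.24) × (1−0.09) = 0.600477
P(Door loop lost) [OR] = 1 − (1−0.600477) × (1−0.05) = 0.620453
P(Brake release down) [AND] = 0.40 × 0.35 = 0.140000
P(Drive chain fails) [AND] = 0.22 × 0.140000 = 0.030800
P(Controller branch inoperative) [OR] = 1 − (1−0.41) × (1−0.18) = 0.516200
P(Elevator stuck between floors) [OR] = 1 − (1−0.620453) × (1−0.030800) × (1−0.516200) = 0.822031
Rounded to 4 decimal places: P(Elevator stuck between floors) ≈ 0.8220.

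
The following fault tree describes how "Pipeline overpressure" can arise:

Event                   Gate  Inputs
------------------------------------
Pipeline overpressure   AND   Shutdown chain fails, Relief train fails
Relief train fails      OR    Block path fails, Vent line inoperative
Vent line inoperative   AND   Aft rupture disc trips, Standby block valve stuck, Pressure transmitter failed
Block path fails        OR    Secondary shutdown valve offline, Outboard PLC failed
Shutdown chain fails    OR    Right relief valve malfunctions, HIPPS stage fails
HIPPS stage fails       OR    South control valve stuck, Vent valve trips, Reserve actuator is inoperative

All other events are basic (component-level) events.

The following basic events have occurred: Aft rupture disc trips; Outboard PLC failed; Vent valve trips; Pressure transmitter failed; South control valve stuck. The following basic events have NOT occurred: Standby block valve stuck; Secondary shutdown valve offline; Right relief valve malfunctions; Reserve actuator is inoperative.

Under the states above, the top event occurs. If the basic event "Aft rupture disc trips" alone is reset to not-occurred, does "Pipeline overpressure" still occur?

Yes

Counterfactual: set "Aft rupture disc trips" to not occurred.
HIPPS stage fails [OR]: South control valve stuck=occurs, Vent valve trips=occurs, Reserve actuator is inoperative=not → at least one input occurs → occurs.
Shutdown chain fails [OR]: Right relief valve malfunctions=not, HIPPS stage fails=occurs → at least one input occurs → occurs.
Block path fails [OR]: Secondary shutdown valve offline=not, Outboard PLC failed=occurs → at least one input occurs → occurs.
Vent line inoperative [AND]: Aft rupture disc trips=not, Standby block valve stuck=not, Pressure transmitter failed=occurs → not all inputs occur → does not occur.
Relief train fails [OR]: Block path fails=occurs, Vent line inoperative=not → at least one input occurs → occurs.
Pipeline overpressure [AND]: Shutdown chain fails=occurs, Relief train fails=occurs → all inputs occur → occurs.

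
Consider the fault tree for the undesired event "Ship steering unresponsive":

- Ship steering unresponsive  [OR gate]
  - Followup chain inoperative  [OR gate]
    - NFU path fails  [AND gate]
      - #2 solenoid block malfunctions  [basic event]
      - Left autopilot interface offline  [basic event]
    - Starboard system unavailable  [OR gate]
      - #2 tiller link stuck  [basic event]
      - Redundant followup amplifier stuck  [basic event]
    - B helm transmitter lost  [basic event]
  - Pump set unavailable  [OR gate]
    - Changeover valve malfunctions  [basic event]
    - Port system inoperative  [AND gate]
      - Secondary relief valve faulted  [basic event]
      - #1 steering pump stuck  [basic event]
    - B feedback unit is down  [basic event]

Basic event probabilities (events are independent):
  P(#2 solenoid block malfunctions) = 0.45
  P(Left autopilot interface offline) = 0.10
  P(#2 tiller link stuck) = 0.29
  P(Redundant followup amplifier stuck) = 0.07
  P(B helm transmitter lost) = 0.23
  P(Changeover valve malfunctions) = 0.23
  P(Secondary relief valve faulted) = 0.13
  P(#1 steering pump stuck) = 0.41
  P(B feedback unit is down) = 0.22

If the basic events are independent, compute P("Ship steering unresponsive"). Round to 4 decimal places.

0.7239

P(NFU path fails) [AND] = 0.45 × 0.10 = 0.045000
P(Starboard system unavailable) [OR] = 1 − (1−0.29) × (1−0.07) = 0.339700
P(Followup chain inoperative) [OR] = 1 − (1−0.045000) × (1−0.339700) × (1−0.23) = 0.514448
P(Port system inoperative) [AND] = 0.13 × 0.41 = 0.053300
P(Pump set unavailable) [OR] = 1 − (1−0.23) × (1−0.053300) × (1−0.22) = 0.431412
P(Ship steering unresponsive) [OR] = 1 − (1−0.514448) × (1−0.431412) = 0.723921
Rounded to 4 decimal places: P(Ship steering unresponsive) ≈ 0.7239.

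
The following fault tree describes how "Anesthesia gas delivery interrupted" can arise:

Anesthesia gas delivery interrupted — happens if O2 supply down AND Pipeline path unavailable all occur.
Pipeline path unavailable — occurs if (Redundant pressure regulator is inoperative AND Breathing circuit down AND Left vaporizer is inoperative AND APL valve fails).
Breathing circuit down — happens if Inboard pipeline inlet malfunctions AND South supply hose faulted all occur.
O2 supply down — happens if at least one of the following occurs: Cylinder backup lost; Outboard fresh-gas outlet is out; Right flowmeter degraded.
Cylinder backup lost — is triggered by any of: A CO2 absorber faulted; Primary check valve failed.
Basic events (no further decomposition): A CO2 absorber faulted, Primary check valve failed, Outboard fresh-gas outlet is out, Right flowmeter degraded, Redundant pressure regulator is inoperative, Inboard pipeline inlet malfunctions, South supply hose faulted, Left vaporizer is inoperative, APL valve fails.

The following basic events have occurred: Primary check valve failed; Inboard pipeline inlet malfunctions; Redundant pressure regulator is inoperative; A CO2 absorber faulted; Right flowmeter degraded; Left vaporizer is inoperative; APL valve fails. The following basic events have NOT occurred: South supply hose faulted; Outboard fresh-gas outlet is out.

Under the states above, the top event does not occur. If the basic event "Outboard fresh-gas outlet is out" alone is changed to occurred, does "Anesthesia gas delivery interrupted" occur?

Counterfactual: set "Outboard fresh-gas outlet is out" to occurred.
Cylinder backup lost [OR]: A CO2 absorber faulted=occurs, Primary check valve failed=occurs → at least one input occurs → occurs.
O2 supply down [OR]: Cylinder backup lost=occurs, Outboard fresh-gas outlet is out=occurs, Right flowmeter degraded=occurs → at least one input occurs → occurs.
Breathing circuit down [AND]: Inboard pipeline inlet malfunctions=occurs, South supply hose faulted=not → not all inputs occur → does not occur.
Pipeline path unavailable [AND]: Redundant pressure regulator is inoperative=occurs, Breathing circuit down=not, Left vaporizer is inoperative=occurs, APL valve fails=occurs → not all inputs occur → does not occur.
Anesthesia gas delivery interrupted [AND]: O2 supply down=occurs, Pipeline path unavailable=not → not all inputs occur → does not occur.

No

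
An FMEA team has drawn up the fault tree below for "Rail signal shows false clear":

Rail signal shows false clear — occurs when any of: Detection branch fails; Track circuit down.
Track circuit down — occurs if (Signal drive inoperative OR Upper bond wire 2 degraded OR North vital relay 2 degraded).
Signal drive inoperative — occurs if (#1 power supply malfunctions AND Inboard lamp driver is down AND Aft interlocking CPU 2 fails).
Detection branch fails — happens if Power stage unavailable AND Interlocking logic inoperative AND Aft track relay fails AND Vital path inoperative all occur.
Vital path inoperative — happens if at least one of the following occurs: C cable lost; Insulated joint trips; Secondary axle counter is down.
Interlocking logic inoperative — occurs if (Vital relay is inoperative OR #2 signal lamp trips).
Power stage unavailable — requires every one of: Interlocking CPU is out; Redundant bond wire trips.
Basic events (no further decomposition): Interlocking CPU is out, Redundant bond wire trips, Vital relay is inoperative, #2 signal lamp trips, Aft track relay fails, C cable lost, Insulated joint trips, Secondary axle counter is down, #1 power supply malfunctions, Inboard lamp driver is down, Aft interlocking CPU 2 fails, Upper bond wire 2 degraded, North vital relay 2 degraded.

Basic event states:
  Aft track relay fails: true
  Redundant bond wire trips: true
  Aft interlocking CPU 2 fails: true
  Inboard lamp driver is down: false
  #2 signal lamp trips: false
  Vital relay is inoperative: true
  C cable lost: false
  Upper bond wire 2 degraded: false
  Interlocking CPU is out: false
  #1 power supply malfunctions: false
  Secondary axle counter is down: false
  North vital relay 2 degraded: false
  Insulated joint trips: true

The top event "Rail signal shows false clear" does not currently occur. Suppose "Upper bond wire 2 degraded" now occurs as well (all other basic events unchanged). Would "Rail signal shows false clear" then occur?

Counterfactual: set "Upper bond wire 2 degraded" to occurred.
Power stage unavailable [AND]: Interlocking CPU is out=not, Redundant bond wire trips=occurs → not all inputs occur → does not occur.
Interlocking logic inoperative [OR]: Vital relay is inoperative=occurs, #2 signal lamp trips=not → at least one input occurs → occurs.
Vital path inoperative [OR]: C cable lost=not, Insulated joint trips=occurs, Secondary axle counter is down=not → at least one input occurs → occurs.
Detection branch fails [AND]: Power stage unavailable=not, Interlocking logic inoperative=occurs, Aft track relay fails=occurs, Vital path inoperative=occurs → not all inputs occur → does not occur.
Signal drive inoperative [AND]: #1 power supply malfunctions=not, Inboard lamp driver is down=not, Aft interlocking CPU 2 fails=occurs → not all inputs occur → does not occur.
Track circuit down [OR]: Signal drive inoperative=not, Upper bond wire 2 degraded=occurs, North vital relay 2 degraded=not → at least one input occurs → occurs.
Rail signal shows false clear [OR]: Detection branch fails=not, Track circuit down=occurs → at least one input occurs → occurs.

Yes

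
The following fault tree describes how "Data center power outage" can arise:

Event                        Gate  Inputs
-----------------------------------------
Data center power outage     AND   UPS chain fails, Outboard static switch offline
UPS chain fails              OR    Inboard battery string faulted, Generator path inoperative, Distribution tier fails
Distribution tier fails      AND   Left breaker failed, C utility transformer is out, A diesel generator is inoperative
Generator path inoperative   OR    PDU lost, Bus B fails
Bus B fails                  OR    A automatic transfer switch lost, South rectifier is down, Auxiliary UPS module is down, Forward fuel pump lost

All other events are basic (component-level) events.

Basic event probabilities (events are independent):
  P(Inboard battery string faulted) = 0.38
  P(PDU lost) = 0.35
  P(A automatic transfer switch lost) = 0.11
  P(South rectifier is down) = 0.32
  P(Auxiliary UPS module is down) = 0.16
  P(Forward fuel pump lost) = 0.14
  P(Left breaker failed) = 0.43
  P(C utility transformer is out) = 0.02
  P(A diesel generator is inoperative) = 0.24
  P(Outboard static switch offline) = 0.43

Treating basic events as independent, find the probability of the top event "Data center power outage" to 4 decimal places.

0.3544

P(Bus B fails) [OR] = 1 − (1−0.11) × (1−0.32) × (1−0.16) × (1−0.14) = 0.562804
P(Generator path inoperative) [OR] = 1 − (1−0.35) × (1−0.562804) = 0.715823
P(Distribution tier fails) [AND] = 0.43 × 0.02 × 0.24 = 0.002064
P(UPS chain fails) [OR] = 1 − (1−0.38) × (1−0.715823) × (1−0.002064) = 0.824174
P(Data center power outage) [AND] = 0.824174 × 0.43 = 0.354395
Rounded to 4 decimal places: P(Data center power outage) ≈ 0.3544.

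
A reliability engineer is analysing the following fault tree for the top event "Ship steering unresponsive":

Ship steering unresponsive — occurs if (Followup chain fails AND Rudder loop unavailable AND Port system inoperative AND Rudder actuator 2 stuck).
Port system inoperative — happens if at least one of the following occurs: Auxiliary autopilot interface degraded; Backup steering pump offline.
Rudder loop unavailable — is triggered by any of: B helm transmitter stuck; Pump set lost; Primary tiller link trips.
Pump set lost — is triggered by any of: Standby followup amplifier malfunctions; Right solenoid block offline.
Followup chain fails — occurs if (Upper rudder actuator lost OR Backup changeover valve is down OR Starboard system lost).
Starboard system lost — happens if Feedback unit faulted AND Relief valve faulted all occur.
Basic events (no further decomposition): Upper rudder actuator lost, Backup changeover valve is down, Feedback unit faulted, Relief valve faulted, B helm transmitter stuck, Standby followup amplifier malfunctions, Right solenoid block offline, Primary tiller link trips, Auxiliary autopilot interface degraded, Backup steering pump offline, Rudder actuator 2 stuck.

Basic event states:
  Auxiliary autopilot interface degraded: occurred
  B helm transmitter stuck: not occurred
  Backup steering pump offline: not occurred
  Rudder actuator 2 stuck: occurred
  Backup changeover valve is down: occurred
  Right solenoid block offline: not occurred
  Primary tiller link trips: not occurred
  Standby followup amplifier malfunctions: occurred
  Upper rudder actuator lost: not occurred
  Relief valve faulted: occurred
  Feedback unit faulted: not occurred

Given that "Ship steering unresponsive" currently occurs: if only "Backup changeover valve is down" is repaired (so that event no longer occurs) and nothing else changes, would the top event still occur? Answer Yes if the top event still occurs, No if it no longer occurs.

No

Counterfactual: set "Backup changeover valve is down" to not occurred.
Starboard system lost [AND]: Feedback unit faulted=not, Relief valve faulted=occurs → not all inputs occur → does not occur.
Followup chain fails [OR]: Upper rudder actuator lost=not, Backup changeover valve is down=not, Starboard system lost=not → no input occurs → does not occur.
Pump set lost [OR]: Standby followup amplifier malfunctions=occurs, Right solenoid block offline=not → at least one input occurs → occurs.
Rudder loop unavailable [OR]: B helm transmitter stuck=not, Pump set lost=occurs, Primary tiller link trips=not → at least one input occurs → occurs.
Port system inoperative [OR]: Auxiliary autopilot interface degraded=occurs, Backup steering pump offline=not → at least one input occurs → occurs.
Ship steering unresponsive [AND]: Followup chain fails=not, Rudder loop unavailable=occurs, Port system inoperative=occurs, Rudder actuator 2 stuck=occurs → not all inputs occur → does not occur.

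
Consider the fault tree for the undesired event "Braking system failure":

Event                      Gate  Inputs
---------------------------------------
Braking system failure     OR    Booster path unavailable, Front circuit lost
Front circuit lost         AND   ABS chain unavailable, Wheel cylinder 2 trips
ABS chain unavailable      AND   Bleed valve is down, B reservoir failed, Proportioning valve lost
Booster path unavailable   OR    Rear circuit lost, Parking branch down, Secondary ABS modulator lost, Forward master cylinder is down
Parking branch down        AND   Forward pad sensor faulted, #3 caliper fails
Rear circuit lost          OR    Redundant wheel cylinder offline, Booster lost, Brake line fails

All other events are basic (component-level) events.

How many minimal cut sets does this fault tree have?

7

Rear circuit lost [OR]: union of children's cut sets → 3 cut set(s).
Parking branch down [AND]: one cut set from each child combined → 1 × 1 = 1 cut set(s).
Booster path unavailable [OR]: union of children's cut sets → 6 cut set(s).
ABS chain unavailable [AND]: one cut set from each child combined → 1 × 1 × 1 = 1 cut set(s).
Front circuit lost [AND]: one cut set from each child combined → 1 × 1 = 1 cut set(s).
Braking system failure [OR]: union of children's cut sets → 7 cut set(s).
Minimal cut sets: {Redundant wheel cylinder offline}; {Booster lost}; {Brake line fails}; {#3 caliper fails, Forward pad sensor faulted}; {Secondary ABS modulator lost}; {Forward master cylinder is down}; {B reservoir failed, Bleed valve is down, Proportioning valve lost, Wheel cylinder 2 trips}.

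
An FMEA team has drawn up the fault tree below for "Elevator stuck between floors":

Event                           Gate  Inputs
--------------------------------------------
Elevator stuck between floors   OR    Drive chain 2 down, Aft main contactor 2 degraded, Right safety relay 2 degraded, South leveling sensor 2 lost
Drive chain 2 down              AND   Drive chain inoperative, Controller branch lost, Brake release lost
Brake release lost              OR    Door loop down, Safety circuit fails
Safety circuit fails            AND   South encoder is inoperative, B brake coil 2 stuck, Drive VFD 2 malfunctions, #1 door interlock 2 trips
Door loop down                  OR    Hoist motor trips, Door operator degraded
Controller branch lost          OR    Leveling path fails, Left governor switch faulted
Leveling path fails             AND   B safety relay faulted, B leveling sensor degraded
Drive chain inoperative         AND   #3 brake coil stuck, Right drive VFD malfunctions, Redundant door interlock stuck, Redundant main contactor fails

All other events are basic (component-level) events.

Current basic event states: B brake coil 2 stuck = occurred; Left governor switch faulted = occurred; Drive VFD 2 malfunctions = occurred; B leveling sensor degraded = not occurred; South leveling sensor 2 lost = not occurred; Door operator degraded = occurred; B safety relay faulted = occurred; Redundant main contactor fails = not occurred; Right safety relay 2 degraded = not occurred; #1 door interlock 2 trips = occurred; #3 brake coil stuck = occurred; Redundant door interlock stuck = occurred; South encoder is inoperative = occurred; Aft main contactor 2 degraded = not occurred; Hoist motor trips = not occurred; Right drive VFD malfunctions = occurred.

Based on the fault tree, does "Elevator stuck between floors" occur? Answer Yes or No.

Drive chain inoperative [AND]: #3 brake coil stuck=occurs, Right drive VFD malfunctions=occurs, Redundant door interlock stuck=occurs, Redundant main contactor fails=not → not all inputs occur → does not occur.
Leveling path fails [AND]: B safety relay faulted=occurs, B leveling sensor degraded=not → not all inputs occur → does not occur.
Controller branch lost [OR]: Leveling path fails=not, Left governor switch faulted=occurs → at least one input occurs → occurs.
Door loop down [OR]: Hoist motor trips=not, Door operator degraded=occurs → at least one input occurs → occurs.
Safety circuit fails [AND]: South encoder is inoperative=occurs, B brake coil 2 stuck=occurs, Drive VFD 2 malfunctions=occurs, #1 door interlock 2 trips=occurs → all inputs occur → occurs.
Brake release lost [OR]: Door loop down=occurs, Safety circuit fails=occurs → at least one input occurs → occurs.
Drive chain 2 down [AND]: Drive chain inoperative=not, Controller branch lost=occurs, Brake release lost=occurs → not all inputs occur → does not occur.
Elevator stuck between floors [OR]: Drive chain 2 down=not, Aft main contactor 2 degraded=not, Right safety relay 2 degraded=not, South leveling sensor 2 lost=not → no input occurs → does not occur.

No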